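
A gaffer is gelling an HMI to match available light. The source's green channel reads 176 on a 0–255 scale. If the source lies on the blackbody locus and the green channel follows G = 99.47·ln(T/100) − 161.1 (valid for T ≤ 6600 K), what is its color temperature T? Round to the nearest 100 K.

ln t = (176 + 161.1) / 99.47 = 3.3890.
t = e^3.3890 = 29.635.
T = 100·t = 2964 K → 3000 K to the nearest 100 K.

3000 K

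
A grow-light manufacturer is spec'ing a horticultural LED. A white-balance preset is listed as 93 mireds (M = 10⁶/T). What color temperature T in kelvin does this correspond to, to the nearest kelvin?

10753 K

T = 10⁶ / 93 = 10752.69 K → 10753 K.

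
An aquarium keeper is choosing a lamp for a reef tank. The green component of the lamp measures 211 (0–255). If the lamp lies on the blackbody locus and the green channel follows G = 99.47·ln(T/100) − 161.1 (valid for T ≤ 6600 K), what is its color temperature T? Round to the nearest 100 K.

4200 K

ln t = (211 + 161.1) / 99.47 = 3.7408.
t = e^3.7408 = 42.133.
T = 100·t = 4213 K → 4200 K to the nearest 100 K.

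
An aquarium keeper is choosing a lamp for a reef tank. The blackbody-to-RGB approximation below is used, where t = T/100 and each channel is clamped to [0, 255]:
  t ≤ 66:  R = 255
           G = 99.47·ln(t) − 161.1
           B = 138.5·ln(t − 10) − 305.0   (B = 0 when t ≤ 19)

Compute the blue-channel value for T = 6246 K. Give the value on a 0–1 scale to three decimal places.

0.955

t = 6246/100 = 62.46; the t ≤ 66 branch applies.
B = 138.5·ln(62.46 − 10) − 305.0 = 138.5·ln 52.46 − 305.0 = 138.5·3.9601 − 305.0 = 243.467.
On a 0–1 scale: 243.467/255 = 0.9548 → 0.955.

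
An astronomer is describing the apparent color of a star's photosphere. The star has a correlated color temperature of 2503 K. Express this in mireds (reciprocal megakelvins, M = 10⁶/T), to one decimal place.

399.5 mireds

M = 10⁶ / 2503 = 399.521 → 399.5 mireds.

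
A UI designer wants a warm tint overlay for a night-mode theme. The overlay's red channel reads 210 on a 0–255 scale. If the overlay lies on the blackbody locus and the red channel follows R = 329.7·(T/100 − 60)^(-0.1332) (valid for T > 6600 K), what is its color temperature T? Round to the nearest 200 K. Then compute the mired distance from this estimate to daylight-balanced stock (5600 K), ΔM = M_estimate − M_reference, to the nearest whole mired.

-67 mireds

(t − 60)^(-0.1332) = 210/329.7 = 0.63694.
t − 60 = 0.63694^(1/-0.1332) = 0.63694^(-7.508) = 29.561, so t = 89.561.
T = 100·t = 8956 K → 9000 K to the nearest 200 K.
M_estimate = 10⁶/9000 = 111.11; M_reference = 10⁶/5600 = 178.57.
ΔM = 111.11 − 178.57 = -67.46 → -67 mireds.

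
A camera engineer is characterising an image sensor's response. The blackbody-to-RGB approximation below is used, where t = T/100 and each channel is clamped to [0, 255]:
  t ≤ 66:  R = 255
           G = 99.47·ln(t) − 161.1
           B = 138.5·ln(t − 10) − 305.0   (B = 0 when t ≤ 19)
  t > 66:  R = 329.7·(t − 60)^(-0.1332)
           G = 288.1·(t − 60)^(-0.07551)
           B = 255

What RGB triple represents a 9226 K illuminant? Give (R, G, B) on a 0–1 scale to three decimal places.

t = 9226/100 = 92.26; the t > 66 branch applies.
R = 329.7·(92.26 − 60)^(-0.1332) = 329.7·32.26^(-0.1332) = 329.7·0.62957 = 207.570.
G = 288.1·(92.26 − 60)^(-0.07551) = 288.1·32.26^(-0.07551) = 288.1·0.76927 = 221.628.
B = 255 by definition for t > 66.
Dividing each by 255: (0.8140, 0.8691, 1.0000) → (0.814, 0.869, 1.000).

(0.814, 0.869, 1.000)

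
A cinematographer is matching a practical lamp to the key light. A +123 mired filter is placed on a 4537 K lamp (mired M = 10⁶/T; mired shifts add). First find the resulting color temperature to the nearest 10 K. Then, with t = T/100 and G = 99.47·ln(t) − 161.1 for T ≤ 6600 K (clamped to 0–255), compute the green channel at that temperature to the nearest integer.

174

M_in = 10⁶/4537 = 220.41; M_out = 220.41 + (+123) = 343.41.
T_out = 10⁶/343.41 = 2912.0 K → 2910 K; t = 29.1.
G = 99.47·ln 29.1 − 161.1 = 99.47·3.3707 − 161.1 = 174.187.
Rounded: 174.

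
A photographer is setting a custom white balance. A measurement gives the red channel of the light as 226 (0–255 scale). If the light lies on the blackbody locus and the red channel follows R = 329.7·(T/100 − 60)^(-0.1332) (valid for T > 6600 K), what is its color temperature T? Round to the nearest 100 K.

(t − 60)^(-0.1332) = 226/329.7 = 0.68547.
t − 60 = 0.68547^(1/-0.1332) = 0.68547^(-7.508) = 17.034, so t = 77.034.
T = 100·t = 7703 K → 7700 K to the nearest 100 K.

7700 K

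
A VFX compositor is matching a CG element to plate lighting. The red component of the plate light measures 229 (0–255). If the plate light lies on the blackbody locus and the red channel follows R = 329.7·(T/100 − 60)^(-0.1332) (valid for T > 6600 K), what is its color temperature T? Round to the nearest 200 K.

(t − 60)^(-0.1332) = 229/329.7 = 0.69457.
t − 60 = 0.69457^(1/-0.1332) = 0.69457^(-7.508) = 15.428, so t = 75.428.
T = 100·t = 7543 K → 7600 K to the nearest 200 K.

7600 K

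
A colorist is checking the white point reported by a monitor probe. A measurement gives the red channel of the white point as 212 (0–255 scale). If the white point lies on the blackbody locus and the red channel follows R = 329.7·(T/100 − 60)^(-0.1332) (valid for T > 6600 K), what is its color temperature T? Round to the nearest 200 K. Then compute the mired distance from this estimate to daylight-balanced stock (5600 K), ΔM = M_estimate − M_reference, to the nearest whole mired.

-65 mireds

(t − 60)^(-0.1332) = 212/329.7 = 0.64301.
t − 60 = 0.64301^(1/-0.1332) = 0.64301^(-7.508) = 27.530, so t = 87.530.
T = 100·t = 8753 K → 8800 K to the nearest 200 K.
M_estimate = 10⁶/8800 = 113.64; M_reference = 10⁶/5600 = 178.57.
ΔM = 113.64 − 178.57 = -64.94 → -65 mireds.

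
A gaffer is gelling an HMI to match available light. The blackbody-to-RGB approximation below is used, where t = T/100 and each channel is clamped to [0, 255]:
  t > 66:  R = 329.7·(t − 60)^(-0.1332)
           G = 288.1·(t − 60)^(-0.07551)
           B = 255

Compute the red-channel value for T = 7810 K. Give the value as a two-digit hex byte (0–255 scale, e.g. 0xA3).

t = 7810/100 = 78.1; the t > 66 branch applies.
R = 329.7·(78.1 − 60)^(-0.1332) = 329.7·18.1^(-0.1332) = 329.7·0.67995 = 224.180.
Rounded: 224; in hex, 0xE0.

0xE0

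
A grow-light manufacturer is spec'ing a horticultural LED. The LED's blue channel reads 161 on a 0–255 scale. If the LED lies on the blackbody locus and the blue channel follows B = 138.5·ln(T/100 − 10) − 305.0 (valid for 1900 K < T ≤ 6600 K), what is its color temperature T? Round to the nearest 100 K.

ln(t − 10) = (161 + 305.0) / 138.5 = 3.3646.
t − 10 = e^3.3646 = 28.923, so t = 38.923.
T = 100·t = 3892 K → 3900 K to the nearest 100 K.

3900 K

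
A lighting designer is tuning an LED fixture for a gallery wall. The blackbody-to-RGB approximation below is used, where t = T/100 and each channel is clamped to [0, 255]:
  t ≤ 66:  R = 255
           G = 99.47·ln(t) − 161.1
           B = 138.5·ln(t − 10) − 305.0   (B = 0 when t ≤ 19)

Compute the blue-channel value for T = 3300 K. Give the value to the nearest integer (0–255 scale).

t = 3300/100 = 33; the t ≤ 66 branch applies.
B = 138.5·ln(33 − 10) − 305.0 = 138.5·ln 23 − 305.0 = 138.5·3.1355 − 305.0 = 129.266.
Rounded: 129.

129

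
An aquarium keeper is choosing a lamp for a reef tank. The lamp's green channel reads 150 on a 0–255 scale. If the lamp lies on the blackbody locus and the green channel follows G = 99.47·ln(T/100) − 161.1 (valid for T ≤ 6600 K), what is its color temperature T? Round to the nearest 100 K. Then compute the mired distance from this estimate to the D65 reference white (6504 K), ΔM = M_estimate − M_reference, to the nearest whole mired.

+281 mireds

ln t = (150 + 161.1) / 99.47 = 3.1276.
t = e^3.1276 = 22.819.
T = 100·t = 2282 K → 2300 K to the nearest 100 K.
M_estimate = 10⁶/2300 = 434.78; M_reference = 10⁶/6504 = 153.75.
ΔM = 434.78 − 153.75 = 281.03 → +281 mireds.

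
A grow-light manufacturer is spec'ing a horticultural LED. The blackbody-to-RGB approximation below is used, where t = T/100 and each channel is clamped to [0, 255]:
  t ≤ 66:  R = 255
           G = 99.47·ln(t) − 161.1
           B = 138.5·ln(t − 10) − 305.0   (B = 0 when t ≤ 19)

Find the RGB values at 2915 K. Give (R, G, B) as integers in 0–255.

(255, 174, 104)

t = 2915/100 = 29.15; the t ≤ 66 branch applies.
R = 255 by definition for t ≤ 66.
G = 99.47·ln 29.15 − 161.1 = 99.47·3.3725 − 161.1 = 174.358.
B = 138.5·ln(29.15 − 10) − 305.0 = 138.5·ln 19.15 − 305.0 = 138.5·2.9523 − 305.0 = 103.894.
Rounded: (255, 174, 104).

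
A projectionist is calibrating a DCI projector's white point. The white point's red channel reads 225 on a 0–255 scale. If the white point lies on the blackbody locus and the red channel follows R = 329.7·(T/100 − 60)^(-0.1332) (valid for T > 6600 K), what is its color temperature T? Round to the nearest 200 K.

7800 K

(t − 60)^(-0.1332) = 225/329.7 = 0.68244.
t − 60 = 0.68244^(1/-0.1332) = 0.68244^(-7.508) = 17.610, so t = 77.610.
T = 100·t = 7761 K → 7800 K to the nearest 200 K.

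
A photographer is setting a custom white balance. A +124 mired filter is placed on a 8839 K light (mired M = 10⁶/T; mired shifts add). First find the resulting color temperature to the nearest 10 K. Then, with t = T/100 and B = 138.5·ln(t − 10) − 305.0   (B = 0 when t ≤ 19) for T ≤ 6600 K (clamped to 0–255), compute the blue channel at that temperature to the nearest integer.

M_in = 10⁶/8839 = 113.13; M_out = 113.13 + (+124) = 237.13.
T_out = 10⁶/237.13 = 4217.0 K → 4220 K; t = 42.2.
B = 138.5·ln(42.2 − 10) − 305.0 = 138.5·ln 32.2 − 305.0 = 138.5·3.4720 − 305.0 = 175.867.
Rounded: 176.

176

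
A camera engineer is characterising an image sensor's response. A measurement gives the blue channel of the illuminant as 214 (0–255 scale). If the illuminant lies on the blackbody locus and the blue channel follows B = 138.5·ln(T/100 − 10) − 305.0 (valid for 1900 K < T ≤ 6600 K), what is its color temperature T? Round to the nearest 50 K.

ln(t − 10) = (214 + 305.0) / 138.5 = 3.7473.
t − 10 = e^3.7473 = 42.406, so t = 52.406.
T = 100·t = 5241 K → 5250 K to the nearest 50 K.

5250 K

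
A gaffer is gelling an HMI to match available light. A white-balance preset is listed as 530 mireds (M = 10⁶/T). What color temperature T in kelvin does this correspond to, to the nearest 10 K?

T = 10⁶ / 530 = 1886.79 K → 1890 K.

1890 K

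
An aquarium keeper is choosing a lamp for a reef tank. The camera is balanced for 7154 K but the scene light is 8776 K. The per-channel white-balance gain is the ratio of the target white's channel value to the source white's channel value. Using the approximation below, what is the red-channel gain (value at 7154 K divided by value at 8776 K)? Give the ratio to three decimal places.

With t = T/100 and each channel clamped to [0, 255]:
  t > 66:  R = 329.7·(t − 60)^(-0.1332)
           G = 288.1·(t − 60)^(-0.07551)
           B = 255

1.124

At 8776 K (t = 87.76):
  R = 329.7·(87.76 − 60)^(-0.1332) = 329.7·27.76^(-0.1332) = 329.7·0.64230 = 211.766.
At 7154 K (t = 71.54):
  R = 329.7·(71.54 − 60)^(-0.1332) = 329.7·11.54^(-0.1332) = 329.7·0.72196 = 238.031.
Gain = 238.031 / 211.766 = 1.1240 → 1.124.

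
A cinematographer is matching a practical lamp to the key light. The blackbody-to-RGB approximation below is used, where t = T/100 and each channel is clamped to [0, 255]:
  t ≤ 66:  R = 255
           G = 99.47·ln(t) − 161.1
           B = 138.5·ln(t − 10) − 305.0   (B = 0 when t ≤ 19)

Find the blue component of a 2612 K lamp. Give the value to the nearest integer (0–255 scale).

t = 2612/100 = 26.12; the t ≤ 66 branch applies.
B = 138.5·ln(26.12 − 10) − 305.0 = 138.5·ln 16.12 − 305.0 = 138.5·2.7801 − 305.0 = 80.038.
Rounded: 80.

80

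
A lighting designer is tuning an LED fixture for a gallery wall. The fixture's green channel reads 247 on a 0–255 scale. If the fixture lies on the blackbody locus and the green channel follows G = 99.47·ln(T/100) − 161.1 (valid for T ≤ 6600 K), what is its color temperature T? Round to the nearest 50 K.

6050 K

ln t = (247 + 161.1) / 99.47 = 4.1027.
t = e^4.1027 = 60.506.
T = 100·t = 6051 K → 6050 K to the nearest 50 K.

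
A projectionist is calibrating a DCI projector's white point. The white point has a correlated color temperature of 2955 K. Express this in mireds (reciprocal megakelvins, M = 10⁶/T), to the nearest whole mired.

338 mireds

M = 10⁶ / 2955 = 338.409 → 338 mireds.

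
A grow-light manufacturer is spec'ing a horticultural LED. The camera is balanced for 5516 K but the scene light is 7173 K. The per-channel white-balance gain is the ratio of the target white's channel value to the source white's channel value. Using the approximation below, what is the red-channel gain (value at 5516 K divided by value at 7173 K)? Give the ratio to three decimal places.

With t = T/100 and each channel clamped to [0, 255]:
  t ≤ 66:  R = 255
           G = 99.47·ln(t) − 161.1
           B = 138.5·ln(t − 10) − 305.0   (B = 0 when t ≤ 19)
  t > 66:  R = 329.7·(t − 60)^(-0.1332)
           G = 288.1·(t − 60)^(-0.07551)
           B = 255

1.074

At 7173 K (t = 71.73):
  R = 329.7·(71.73 − 60)^(-0.1332) = 329.7·11.73^(-0.1332) = 329.7·0.72039 = 237.514.
At 5516 K (t = 55.16):
  R = 255 by definition for t ≤ 66.
Gain = 255.000 / 237.514 = 1.0736 → 1.074.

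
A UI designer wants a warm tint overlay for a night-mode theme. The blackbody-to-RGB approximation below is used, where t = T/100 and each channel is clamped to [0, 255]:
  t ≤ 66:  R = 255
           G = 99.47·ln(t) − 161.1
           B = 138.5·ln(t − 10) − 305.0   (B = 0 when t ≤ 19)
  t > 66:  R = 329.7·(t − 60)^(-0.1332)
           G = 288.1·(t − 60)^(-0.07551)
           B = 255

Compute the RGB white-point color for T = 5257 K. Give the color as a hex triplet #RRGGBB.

t = 5257/100 = 52.57; the t ≤ 66 branch applies.
R = 255 by definition for t ≤ 66.
G = 99.47·ln 52.57 − 161.1 = 99.47·3.9621 − 161.1 = 233.015.
B = 138.5·ln(52.57 − 10) − 305.0 = 138.5·ln 42.57 − 305.0 = 138.5·3.7511 − 305.0 = 214.534.
Rounded: (255, 233, 215).
In hex: #FFE9D7.

#FFE9D7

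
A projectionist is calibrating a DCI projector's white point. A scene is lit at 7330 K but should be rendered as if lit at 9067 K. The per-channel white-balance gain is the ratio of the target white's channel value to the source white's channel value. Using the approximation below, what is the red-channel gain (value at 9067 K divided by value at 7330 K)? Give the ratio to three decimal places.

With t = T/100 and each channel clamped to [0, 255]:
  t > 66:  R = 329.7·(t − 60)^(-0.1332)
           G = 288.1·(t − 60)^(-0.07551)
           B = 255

At 7330 K (t = 73.3):
  R = 329.7·(73.3 − 60)^(-0.1332) = 329.7·13.3^(-0.1332) = 329.7·0.70844 = 233.573.
At 9067 K (t = 90.67):
  R = 329.7·(90.67 − 60)^(-0.1332) = 329.7·30.67^(-0.1332) = 329.7·0.63383 = 208.972.
Gain = 208.972 / 233.573 = 0.8947 → 0.895.

0.895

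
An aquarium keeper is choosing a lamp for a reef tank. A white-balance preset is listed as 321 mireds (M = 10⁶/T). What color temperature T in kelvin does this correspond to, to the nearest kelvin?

3115 K

T = 10⁶ / 321 = 3115.26 K → 3115 K.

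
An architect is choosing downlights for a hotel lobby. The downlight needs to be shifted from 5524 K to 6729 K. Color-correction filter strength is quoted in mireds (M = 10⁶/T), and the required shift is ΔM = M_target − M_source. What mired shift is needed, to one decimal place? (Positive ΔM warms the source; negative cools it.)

M_source = 10⁶/5524 = 181.028; M_target = 10⁶/6729 = 148.610.
ΔM = 148.610 − 181.028 = -32.418 → -32.4 mireds, a cooling shift.

-32.4 mireds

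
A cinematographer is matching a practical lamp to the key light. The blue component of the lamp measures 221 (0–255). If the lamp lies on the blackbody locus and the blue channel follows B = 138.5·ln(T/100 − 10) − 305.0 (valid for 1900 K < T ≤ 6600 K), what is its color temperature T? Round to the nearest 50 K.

ln(t − 10) = (221 + 305.0) / 138.5 = 3.7978.
t − 10 = e^3.7978 = 44.604, so t = 54.604.
T = 100·t = 5460 K → 5450 K to the nearest 50 K.

5450 K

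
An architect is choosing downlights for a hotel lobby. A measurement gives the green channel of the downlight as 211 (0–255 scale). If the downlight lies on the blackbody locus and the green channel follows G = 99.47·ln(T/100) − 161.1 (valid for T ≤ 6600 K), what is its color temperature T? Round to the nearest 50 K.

4200 K

ln t = (211 + 161.1) / 99.47 = 3.7408.
t = e^3.7408 = 42.133.
T = 100·t = 4213 K → 4200 K to the nearest 50 K.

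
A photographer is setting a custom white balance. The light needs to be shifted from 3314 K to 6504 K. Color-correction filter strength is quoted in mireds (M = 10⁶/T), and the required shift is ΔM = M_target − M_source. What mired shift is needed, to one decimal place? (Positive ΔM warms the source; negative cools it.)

-148.0 mireds

M_source = 10⁶/3314 = 301.750; M_target = 10⁶/6504 = 153.752.
ΔM = 153.752 − 301.750 = -147.999 → -148.0 mireds, a cooling shift.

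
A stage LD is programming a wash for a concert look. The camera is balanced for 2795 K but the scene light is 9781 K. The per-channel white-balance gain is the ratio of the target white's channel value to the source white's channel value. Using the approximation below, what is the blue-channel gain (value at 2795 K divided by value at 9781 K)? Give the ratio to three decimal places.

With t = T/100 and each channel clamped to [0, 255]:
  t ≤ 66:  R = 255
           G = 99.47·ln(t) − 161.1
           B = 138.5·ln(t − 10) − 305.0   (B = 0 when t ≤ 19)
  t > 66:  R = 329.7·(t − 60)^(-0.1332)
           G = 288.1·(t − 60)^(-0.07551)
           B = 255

At 9781 K (t = 97.81):
  B = 255 by definition for t > 66.
At 2795 K (t = 27.95):
  B = 138.5·ln(27.95 − 10) − 305.0 = 138.5·ln 17.95 − 305.0 = 138.5·2.8876 − 305.0 = 94.931.
Gain = 94.931 / 255.000 = 0.3723 → 0.372.

0.372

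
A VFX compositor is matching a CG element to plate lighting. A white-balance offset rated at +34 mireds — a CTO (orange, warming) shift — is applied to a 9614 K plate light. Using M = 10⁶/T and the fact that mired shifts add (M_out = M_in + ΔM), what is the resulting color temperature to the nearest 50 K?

M_in = 10⁶/9614 = 104.01 mireds.
M_out = 104.01 + (+34) = 138.01 mireds.
T_out = 10⁶/138.01 = 7245.6 K → 7250 K.

7250 K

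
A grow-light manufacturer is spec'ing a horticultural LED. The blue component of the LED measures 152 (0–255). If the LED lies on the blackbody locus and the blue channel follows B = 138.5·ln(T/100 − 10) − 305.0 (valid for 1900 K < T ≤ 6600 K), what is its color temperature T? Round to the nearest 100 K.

ln(t − 10) = (152 + 305.0) / 138.5 = 3.2996.
t − 10 = e^3.2996 = 27.103, so t = 37.103.
T = 100·t = 3710 K → 3700 K to the nearest 100 K.

3700 K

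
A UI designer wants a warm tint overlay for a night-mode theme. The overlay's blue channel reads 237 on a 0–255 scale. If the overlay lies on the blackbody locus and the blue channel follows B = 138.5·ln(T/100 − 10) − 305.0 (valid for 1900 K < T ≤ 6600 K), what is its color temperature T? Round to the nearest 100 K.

6000 K

ln(t − 10) = (237 + 305.0) / 138.5 = 3.9134.
t − 10 = e^3.9134 = 50.067, so t = 60.067.
T = 100·t = 6007 K → 6000 K to the nearest 100 K.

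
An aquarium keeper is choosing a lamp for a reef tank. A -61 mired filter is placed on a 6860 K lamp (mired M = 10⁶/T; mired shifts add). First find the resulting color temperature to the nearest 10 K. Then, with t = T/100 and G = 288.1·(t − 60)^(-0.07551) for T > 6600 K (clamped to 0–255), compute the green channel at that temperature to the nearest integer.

212

M_in = 10⁶/6860 = 145.77; M_out = 145.77 + (-61) = 84.77.
T_out = 10⁶/84.77 = 11796.3 K → 11800 K; t = 118.
G = 288.1·(118 − 60)^(-0.07551) = 288.1·58^(-0.07551) = 288.1·0.73594 = 212.025.
Rounded: 212.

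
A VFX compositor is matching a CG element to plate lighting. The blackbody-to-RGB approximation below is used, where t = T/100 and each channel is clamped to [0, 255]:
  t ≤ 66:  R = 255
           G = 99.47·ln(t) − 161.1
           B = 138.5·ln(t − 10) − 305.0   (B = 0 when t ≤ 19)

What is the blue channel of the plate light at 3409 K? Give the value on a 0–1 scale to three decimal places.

0.532

t = 3409/100 = 34.09; the t ≤ 66 branch applies.
B = 138.5·ln(34.09 − 10) − 305.0 = 138.5·ln 24.09 − 305.0 = 138.5·3.1818 − 305.0 = 135.679.
On a 0–1 scale: 135.679/255 = 0.5321 → 0.532.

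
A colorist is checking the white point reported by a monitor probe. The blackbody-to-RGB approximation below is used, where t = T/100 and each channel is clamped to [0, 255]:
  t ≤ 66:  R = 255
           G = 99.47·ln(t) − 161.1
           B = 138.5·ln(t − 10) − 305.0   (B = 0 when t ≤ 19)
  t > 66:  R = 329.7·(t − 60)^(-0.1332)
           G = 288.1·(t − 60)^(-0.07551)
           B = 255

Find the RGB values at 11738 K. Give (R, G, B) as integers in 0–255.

t = 11738/100 = 117.38; the t > 66 branch applies.
R = 329.7·(117.38 − 60)^(-0.1332) = 329.7·57.38^(-0.1332) = 329.7·0.58309 = 192.244.
G = 288.1·(117.38 − 60)^(-0.07551) = 288.1·57.38^(-0.07551) = 288.1·0.73654 = 212.197.
B = 255 by definition for t > 66.
Rounded: (192, 212, 255).

(192, 212, 255)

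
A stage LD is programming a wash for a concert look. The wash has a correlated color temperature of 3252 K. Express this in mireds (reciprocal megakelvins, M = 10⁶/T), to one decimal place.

307.5 mireds

M = 10⁶ / 3252 = 307.503 → 307.5 mireds.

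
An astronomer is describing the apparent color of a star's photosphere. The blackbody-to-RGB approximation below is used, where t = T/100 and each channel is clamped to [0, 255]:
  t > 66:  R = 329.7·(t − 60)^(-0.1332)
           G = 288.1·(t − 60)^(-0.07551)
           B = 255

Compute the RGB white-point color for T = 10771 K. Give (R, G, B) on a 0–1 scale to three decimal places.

(0.773, 0.844, 1.000)

t = 10771/100 = 107.71; the t > 66 branch applies.
R = 329.7·(107.71 − 60)^(-0.1332) = 329.7·47.71^(-0.1332) = 329.7·0.59760 = 197.028.
G = 288.1·(107.71 − 60)^(-0.07551) = 288.1·47.71^(-0.07551) = 288.1·0.74688 = 215.175.
B = 255 by definition for t > 66.
Dividing each by 255: (0.7727, 0.8438, 1.0000) → (0.773, 0.844, 1.000).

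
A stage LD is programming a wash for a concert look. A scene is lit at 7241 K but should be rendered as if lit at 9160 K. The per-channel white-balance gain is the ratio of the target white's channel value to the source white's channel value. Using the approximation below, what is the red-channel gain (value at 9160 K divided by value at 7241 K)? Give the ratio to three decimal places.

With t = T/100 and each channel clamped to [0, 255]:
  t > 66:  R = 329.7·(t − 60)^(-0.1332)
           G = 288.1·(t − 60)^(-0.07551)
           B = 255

At 7241 K (t = 72.41):
  R = 329.7·(72.41 − 60)^(-0.1332) = 329.7·12.41^(-0.1332) = 329.7·0.71501 = 235.737.
At 9160 K (t = 91.6):
  R = 329.7·(91.6 − 60)^(-0.1332) = 329.7·31.6^(-0.1332) = 329.7·0.63131 = 208.142.
Gain = 208.142 / 235.737 = 0.8829 → 0.883.

0.883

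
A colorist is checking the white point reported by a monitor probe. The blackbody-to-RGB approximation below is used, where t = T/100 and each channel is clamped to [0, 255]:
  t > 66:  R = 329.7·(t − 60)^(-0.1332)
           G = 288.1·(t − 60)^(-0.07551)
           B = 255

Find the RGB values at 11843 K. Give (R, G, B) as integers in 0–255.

(192, 212, 255)

t = 11843/100 = 118.43; the t > 66 branch applies.
R = 329.7·(118.43 − 60)^(-0.1332) = 329.7·58.43^(-0.1332) = 329.7·0.58168 = 191.780.
G = 288.1·(118.43 − 60)^(-0.07551) = 288.1·58.43^(-0.07551) = 288.1·0.73553 = 211.907.
B = 255 by definition for t > 66.
Rounded: (192, 212, 255).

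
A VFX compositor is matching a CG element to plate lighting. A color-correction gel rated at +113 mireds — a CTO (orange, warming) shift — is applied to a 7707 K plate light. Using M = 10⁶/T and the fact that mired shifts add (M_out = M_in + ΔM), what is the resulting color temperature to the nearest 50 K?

4100 K

M_in = 10⁶/7707 = 129.75 mireds.
M_out = 129.75 + (+113) = 242.75 mireds.
T_out = 10⁶/242.75 = 4119.4 K → 4100 K.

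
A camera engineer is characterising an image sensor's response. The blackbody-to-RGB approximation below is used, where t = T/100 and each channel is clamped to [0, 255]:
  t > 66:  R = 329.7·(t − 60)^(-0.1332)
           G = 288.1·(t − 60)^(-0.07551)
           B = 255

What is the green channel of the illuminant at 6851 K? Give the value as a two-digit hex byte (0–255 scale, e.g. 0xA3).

0xF5

t = 6851/100 = 68.51; the t > 66 branch applies.
G = 288.1·(68.51 − 60)^(-0.07551) = 288.1·8.51^(-0.07551) = 288.1·0.85071 = 245.089.
Rounded: 245; in hex, 0xF5.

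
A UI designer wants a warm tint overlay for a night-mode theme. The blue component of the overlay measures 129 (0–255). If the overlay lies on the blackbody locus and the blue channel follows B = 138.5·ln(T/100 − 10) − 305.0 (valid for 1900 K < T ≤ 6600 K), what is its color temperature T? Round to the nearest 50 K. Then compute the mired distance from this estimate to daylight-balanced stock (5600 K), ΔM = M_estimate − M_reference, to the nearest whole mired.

+124 mireds

ln(t − 10) = (129 + 305.0) / 138.5 = 3.1336.
t − 10 = e^3.1336 = 22.956, so t = 32.956.
T = 100·t = 3296 K → 3300 K to the nearest 50 K.
M_estimate = 10⁶/3300 = 303.03; M_reference = 10⁶/5600 = 178.57.
ΔM = 303.03 − 178.57 = 124.46 → +124 mireds.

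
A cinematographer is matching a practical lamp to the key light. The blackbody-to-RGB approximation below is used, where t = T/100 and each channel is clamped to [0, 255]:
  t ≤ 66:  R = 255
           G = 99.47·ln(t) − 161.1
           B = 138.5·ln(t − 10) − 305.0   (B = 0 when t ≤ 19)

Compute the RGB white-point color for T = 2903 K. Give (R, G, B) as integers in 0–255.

(255, 174, 103)

t = 2903/100 = 29.03; the t ≤ 66 branch applies.
R = 255 by definition for t ≤ 66.
G = 99.47·ln 29.03 − 161.1 = 99.47·3.3683 − 161.1 = 173.948.
B = 138.5·ln(29.03 − 10) − 305.0 = 138.5·ln 19.03 − 305.0 = 138.5·2.9460 − 305.0 = 103.023.
Rounded: (255, 174, 103).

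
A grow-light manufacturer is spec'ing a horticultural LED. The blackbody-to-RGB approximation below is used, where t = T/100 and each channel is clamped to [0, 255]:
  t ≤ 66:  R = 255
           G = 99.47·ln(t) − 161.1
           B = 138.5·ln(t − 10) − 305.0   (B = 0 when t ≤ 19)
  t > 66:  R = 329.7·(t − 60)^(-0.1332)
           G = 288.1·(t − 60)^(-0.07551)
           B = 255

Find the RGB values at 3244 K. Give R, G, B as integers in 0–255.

R=255, G=185, B=126

t = 3244/100 = 32.44; the t ≤ 66 branch applies.
R = 255 by definition for t ≤ 66.
G = 99.47·ln 32.44 − 161.1 = 99.47·3.4794 − 161.1 = 184.995.
B = 138.5·ln(32.44 − 10) − 305.0 = 138.5·ln 22.44 − 305.0 = 138.5·3.1108 − 305.0 = 125.852.
Rounded: (255, 185, 126).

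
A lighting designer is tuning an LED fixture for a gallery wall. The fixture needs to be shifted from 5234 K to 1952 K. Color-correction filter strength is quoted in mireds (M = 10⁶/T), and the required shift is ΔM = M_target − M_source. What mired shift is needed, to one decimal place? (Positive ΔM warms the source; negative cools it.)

+321.2 mireds

M_source = 10⁶/5234 = 191.058; M_target = 10⁶/1952 = 512.295.
ΔM = 512.295 − 191.058 = 321.237 → +321.2 mireds, a warming shift.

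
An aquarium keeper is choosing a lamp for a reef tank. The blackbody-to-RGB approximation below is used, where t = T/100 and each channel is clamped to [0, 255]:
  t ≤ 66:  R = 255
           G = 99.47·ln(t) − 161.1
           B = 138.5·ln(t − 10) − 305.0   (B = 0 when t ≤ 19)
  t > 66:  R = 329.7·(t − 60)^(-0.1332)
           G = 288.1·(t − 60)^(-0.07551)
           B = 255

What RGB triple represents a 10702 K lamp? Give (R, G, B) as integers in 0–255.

t = 10702/100 = 107.02; the t > 66 branch applies.
R = 329.7·(107.02 − 60)^(-0.1332) = 329.7·47.02^(-0.1332) = 329.7·0.59876 = 197.411.
G = 288.1·(107.02 − 60)^(-0.07551) = 288.1·47.02^(-0.07551) = 288.1·0.74770 = 215.412.
B = 255 by definition for t > 66.
Rounded: (197, 215, 255).

(197, 215, 255)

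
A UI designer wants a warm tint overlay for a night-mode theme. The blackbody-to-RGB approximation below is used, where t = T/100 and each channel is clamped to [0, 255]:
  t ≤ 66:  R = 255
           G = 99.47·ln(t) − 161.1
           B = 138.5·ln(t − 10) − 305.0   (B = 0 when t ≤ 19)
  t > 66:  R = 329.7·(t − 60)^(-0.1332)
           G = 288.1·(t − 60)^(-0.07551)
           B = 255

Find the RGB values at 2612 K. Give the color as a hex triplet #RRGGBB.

#FFA350

t = 2612/100 = 26.12; the t ≤ 66 branch applies.
R = 255 by definition for t ≤ 66.
G = 99.47·ln 26.12 − 161.1 = 99.47·3.2627 − 161.1 = 163.441.
B = 138.5·ln(26.12 − 10) − 305.0 = 138.5·ln 16.12 − 305.0 = 138.5·2.7801 − 305.0 = 80.038.
Rounded: (255, 163, 80).
In hex: #FFA350.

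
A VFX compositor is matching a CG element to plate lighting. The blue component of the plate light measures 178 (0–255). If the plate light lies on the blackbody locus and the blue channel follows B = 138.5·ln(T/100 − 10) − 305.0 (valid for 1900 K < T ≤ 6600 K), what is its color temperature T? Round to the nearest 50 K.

ln(t − 10) = (178 + 305.0) / 138.5 = 3.4874.
t − 10 = e^3.4874 = 32.700, so t = 42.700.
T = 100·t = 4270 K → 4250 K to the nearest 50 K.

4250 K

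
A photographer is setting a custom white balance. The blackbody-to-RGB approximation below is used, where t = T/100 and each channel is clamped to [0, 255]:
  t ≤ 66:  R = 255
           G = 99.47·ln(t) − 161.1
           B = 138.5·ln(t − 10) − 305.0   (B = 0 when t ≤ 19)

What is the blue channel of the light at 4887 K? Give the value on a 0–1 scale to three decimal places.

0.792

t = 4887/100 = 48.87; the t ≤ 66 branch applies.
B = 138.5·ln(48.87 − 10) − 305.0 = 138.5·ln 38.87 − 305.0 = 138.5·3.6602 − 305.0 = 201.941.
On a 0–1 scale: 201.941/255 = 0.7919 → 0.792.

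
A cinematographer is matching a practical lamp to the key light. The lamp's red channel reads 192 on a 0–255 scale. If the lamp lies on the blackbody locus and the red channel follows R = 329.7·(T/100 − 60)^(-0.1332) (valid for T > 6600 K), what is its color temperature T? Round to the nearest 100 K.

(t − 60)^(-0.1332) = 192/329.7 = 0.58235.
t − 60 = 0.58235^(1/-0.1332) = 0.58235^(-7.508) = 57.929, so t = 117.929.
T = 100·t = 11793 K → 11800 K to the nearest 100 K.

11800 K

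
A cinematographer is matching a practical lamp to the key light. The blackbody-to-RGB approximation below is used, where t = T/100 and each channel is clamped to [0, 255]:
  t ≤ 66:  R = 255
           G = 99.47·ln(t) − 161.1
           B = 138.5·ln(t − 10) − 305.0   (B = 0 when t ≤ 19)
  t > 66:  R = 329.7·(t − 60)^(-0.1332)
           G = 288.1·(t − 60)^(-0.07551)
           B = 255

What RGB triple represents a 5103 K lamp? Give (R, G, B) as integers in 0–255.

t = 5103/100 = 51.03; the t ≤ 66 branch applies.
R = 255 by definition for t ≤ 66.
G = 99.47·ln 51.03 − 161.1 = 99.47·3.9324 − 161.1 = 230.057.
B = 138.5·ln(51.03 − 10) − 305.0 = 138.5·ln 41.03 − 305.0 = 138.5·3.7143 − 305.0 = 209.431.
Rounded: (255, 230, 209).

(255, 230, 209)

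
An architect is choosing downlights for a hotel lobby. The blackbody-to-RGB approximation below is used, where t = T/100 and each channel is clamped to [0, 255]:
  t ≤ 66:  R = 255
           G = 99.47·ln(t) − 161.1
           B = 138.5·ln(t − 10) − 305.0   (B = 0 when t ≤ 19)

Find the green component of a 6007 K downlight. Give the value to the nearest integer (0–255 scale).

246

t = 6007/100 = 60.07; the t ≤ 66 branch applies.
G = 99.47·ln 60.07 − 161.1 = 99.47·4.0955 − 161.1 = 246.280.
Rounded: 246.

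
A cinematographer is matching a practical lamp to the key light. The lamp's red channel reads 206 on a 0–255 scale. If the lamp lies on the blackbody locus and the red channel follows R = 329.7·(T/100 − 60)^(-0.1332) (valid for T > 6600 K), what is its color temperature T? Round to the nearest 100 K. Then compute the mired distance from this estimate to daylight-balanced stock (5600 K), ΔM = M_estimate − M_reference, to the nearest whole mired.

(t − 60)^(-0.1332) = 206/329.7 = 0.62481.
t − 60 = 0.62481^(1/-0.1332) = 0.62481^(-7.508) = 34.152, so t = 94.152.
T = 100·t = 9415 K → 9400 K to the nearest 100 K.
M_estimate = 10⁶/9400 = 106.38; M_reference = 10⁶/5600 = 178.57.
ΔM = 106.38 − 178.57 = -72.19 → -72 mireds.

-72 mireds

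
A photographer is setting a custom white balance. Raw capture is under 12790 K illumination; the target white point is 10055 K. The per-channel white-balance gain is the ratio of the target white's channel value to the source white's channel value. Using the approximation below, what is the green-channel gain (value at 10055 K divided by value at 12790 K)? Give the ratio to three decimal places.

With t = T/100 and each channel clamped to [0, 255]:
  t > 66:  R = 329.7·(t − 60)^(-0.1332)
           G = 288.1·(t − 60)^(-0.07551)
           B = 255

1.040

At 12790 K (t = 127.9):
  G = 288.1·(127.9 − 60)^(-0.07551) = 288.1·67.9^(-0.07551) = 288.1·0.72724 = 209.517.
At 10055 K (t = 100.55):
  G = 288.1·(100.55 − 60)^(-0.07551) = 288.1·40.55^(-0.07551) = 288.1·0.75610 = 217.833.
Gain = 217.833 / 209.517 = 1.0397 → 1.040.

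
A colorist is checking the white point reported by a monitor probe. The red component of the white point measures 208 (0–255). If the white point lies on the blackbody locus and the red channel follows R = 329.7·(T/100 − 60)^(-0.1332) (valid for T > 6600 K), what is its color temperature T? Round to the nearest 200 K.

9200 K

(t − 60)^(-0.1332) = 208/329.7 = 0.63088.
t − 60 = 0.63088^(1/-0.1332) = 0.63088^(-7.508) = 31.763, so t = 91.763.
T = 100·t = 9176 K → 9200 K to the nearest 200 K.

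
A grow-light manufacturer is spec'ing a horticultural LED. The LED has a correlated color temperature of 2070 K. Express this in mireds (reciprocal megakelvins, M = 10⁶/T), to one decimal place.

M = 10⁶ / 2070 = 483.092 → 483.1 mireds.

483.1 mireds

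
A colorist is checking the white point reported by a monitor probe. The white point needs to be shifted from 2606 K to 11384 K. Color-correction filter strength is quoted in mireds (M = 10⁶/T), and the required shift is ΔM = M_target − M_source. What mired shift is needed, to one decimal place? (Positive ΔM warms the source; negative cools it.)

-295.9 mireds

M_source = 10⁶/2606 = 383.730; M_target = 10⁶/11384 = 87.843.
ΔM = 87.843 − 383.730 = -295.887 → -295.9 mireds, a cooling shift.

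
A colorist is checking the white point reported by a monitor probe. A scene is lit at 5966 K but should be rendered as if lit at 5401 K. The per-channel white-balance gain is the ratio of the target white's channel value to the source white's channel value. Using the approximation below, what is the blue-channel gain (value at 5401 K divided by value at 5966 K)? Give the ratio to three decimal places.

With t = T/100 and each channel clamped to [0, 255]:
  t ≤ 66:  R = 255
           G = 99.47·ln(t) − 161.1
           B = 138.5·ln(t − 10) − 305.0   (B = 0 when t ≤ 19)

0.929

At 5966 K (t = 59.66):
  B = 138.5·ln(59.66 − 10) − 305.0 = 138.5·ln 49.66 − 305.0 = 138.5·3.9052 − 305.0 = 235.870.
At 5401 K (t = 54.01):
  B = 138.5·ln(54.01 − 10) − 305.0 = 138.5·ln 44.01 − 305.0 = 138.5·3.7844 − 305.0 = 219.142.
Gain = 219.142 / 235.870 = 0.9291 → 0.929.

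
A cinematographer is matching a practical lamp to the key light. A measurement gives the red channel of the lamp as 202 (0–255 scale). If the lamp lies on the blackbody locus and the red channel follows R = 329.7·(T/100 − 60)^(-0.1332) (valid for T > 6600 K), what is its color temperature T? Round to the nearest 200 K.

10000 K

(t − 60)^(-0.1332) = 202/329.7 = 0.61268.
t − 60 = 0.61268^(1/-0.1332) = 0.61268^(-7.508) = 39.569, so t = 99.569.
T = 100·t = 9957 K → 10000 K to the nearest 200 K.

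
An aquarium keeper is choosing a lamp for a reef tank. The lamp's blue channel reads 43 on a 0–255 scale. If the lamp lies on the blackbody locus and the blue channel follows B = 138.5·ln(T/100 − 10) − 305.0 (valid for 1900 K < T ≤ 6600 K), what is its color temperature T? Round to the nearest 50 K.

2250 K

ln(t − 10) = (43 + 305.0) / 138.5 = 2.5126.
t − 10 = e^2.5126 = 12.337, so t = 22.337.
T = 100·t = 2234 K → 2250 K to the nearest 50 K.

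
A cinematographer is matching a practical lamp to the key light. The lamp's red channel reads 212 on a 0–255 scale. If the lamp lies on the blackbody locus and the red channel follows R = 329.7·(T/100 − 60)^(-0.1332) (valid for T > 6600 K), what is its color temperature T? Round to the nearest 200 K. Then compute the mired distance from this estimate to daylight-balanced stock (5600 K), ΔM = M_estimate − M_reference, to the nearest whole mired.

(t − 60)^(-0.1332) = 212/329.7 = 0.64301.
t − 60 = 0.64301^(1/-0.1332) = 0.64301^(-7.508) = 27.530, so t = 87.530.
T = 100·t = 8753 K → 8800 K to the nearest 200 K.
M_estimate = 10⁶/8800 = 113.64; M_reference = 10⁶/5600 = 178.57.
ΔM = 113.64 − 178.57 = -64.94 → -65 mireds.

-65 mireds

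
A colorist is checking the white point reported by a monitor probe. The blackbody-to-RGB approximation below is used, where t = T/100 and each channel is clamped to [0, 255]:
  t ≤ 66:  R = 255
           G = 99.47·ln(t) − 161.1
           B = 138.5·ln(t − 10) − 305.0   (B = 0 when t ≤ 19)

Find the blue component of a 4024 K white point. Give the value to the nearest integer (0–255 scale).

167

t = 4024/100 = 40.24; the t ≤ 66 branch applies.
B = 138.5·ln(40.24 − 10) − 305.0 = 138.5·ln 30.24 − 305.0 = 138.5·3.4092 − 305.0 = 167.169.
Rounded: 167.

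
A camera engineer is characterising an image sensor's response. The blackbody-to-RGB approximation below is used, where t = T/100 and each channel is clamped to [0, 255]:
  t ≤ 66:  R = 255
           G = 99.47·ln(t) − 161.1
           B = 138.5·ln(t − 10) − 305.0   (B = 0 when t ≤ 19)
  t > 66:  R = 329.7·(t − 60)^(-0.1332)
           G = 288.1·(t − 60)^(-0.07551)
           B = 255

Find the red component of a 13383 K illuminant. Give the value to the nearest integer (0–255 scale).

186

t = 13383/100 = 133.83; the t > 66 branch applies.
R = 329.7·(133.83 − 60)^(-0.1332) = 329.7·73.83^(-0.1332) = 329.7·0.56383 = 185.896.
Rounded: 186.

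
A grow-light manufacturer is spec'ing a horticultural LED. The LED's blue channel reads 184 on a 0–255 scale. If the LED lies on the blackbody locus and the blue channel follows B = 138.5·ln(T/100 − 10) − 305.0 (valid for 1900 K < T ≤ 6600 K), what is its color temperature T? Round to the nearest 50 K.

ln(t − 10) = (184 + 305.0) / 138.5 = 3.5307.
t − 10 = e^3.5307 = 34.147, so t = 44.147.
T = 100·t = 4415 K → 4400 K to the nearest 50 K.

4400 K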